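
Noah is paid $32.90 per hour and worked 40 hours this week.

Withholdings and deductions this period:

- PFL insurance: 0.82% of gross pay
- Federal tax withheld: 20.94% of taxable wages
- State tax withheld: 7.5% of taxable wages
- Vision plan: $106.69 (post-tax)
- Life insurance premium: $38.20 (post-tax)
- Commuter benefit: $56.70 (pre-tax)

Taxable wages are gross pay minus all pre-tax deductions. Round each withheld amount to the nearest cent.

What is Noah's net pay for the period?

Gross pay: 40 × $32.90 = $1316.00
Commuter benefit: $56.70
Taxable wages = $1316.00 − $56.70 = $1259.30
Federal tax withheld: $1259.30 × 0.2094 = $263.70
State tax withheld: $1259.30 × 0.075 = $94.45
PFL insurance: $1316.00 × 0.0082 = $10.79
Life insurance premium: $38.20
Vision plan: $106.69
Total deductions = $56.70 + $263.70 + $94.45 + $10.79 + $38.20 + $106.69 = $570.53
Net pay = $1316.00 − $570.53 = $745.47

$745.47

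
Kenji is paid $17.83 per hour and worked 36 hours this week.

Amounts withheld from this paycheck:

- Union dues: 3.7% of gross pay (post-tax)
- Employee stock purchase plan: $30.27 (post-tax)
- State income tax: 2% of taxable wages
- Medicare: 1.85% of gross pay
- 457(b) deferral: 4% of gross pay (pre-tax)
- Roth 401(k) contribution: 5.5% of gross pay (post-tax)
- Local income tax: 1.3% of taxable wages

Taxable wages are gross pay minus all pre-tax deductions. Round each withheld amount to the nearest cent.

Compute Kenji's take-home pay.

Gross pay: 36 × $17.83 = $641.88
457(b) deferral: $641.88 × 0.04 = $25.68
Taxable wages = $641.88 − $25.68 = $616.20
State income tax: $616.20 × 0.02 = $12.32
Local income tax: $616.20 × 0.013 = $8.01
Medicare: $641.88 × 0.0185 = $11.87
Union dues: $641.88 × 0.037 = $23.75
Employee stock purchase plan: $30.27
Roth 401(k) contribution: $641.88 × 0.055 = $35.30
Total deductions = $25.68 + $12.32 + $8.01 + $11.87 + $23.75 + $30.27 + $35.30 = $147.20
Net pay = $641.88 − $147.20 = $494.68

$494.68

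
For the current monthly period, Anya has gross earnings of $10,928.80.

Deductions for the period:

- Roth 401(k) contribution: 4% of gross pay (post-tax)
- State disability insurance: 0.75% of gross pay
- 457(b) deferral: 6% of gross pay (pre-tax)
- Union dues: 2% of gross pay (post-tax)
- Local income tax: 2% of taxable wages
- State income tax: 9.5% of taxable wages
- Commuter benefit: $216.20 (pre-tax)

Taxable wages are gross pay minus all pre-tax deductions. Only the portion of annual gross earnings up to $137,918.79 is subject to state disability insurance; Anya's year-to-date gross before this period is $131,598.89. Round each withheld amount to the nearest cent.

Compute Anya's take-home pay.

$8,197.20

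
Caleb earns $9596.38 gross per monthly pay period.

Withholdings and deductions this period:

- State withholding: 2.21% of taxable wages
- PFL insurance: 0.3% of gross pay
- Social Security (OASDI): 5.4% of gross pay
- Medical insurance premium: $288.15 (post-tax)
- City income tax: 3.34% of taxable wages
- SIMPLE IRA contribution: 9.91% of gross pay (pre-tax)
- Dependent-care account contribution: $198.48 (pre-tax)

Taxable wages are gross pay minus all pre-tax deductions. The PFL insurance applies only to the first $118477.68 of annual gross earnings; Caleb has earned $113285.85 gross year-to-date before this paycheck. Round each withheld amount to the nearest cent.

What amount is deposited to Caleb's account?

SIMPLE IRA contribution: $9596.38 × 0.0991 = $951.00
Dependent-care account contribution: $198.48
Pre-tax total = $951.00 + $198.48 = $1149.48
Taxable wages = $9596.38 − $1149.48 = $8446.90
City income tax: $8446.90 × 0.0334 = $282.13
State withholding: $8446.90 × 0.0221 = $186.68
PFL insurance: only $118477.68 − $113285.85 = $5191.83 of this check is subject → $5191.83 × 0.003 = $15.58
Social Security (OASDI): $9596.38 × 0.054 = $518.20
Medical insurance premium: $288.15
Total deductions = $951.00 + $198.48 + $282.13 + $186.68 + $15.58 + $518.20 + $288.15 = $2440.22
Net pay = $9596.38 − $2440.22 = $7156.16

$7156.16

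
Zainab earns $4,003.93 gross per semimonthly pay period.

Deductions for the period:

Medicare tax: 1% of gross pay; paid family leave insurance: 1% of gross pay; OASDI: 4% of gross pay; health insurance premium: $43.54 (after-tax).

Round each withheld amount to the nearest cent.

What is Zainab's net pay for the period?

Medicare tax: $4,003.93 × 0.01 = $40.04
OASDI: $4,003.93 × 0.04 = $160.16
Paid family leave insurance: $4,003.93 × 0.01 = $40.04
Health insurance premium: $43.54
Total deductions = $40.04 + $160.16 + $40.04 + $43.54 = $283.78
Net pay = $4,003.93 − $283.78 = $3,720.15

$3,720.15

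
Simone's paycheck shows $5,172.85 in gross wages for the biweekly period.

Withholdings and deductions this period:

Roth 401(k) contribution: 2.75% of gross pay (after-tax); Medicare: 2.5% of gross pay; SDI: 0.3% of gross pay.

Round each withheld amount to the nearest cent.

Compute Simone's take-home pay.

SDI: $5,172.85 × 0.003 = $15.52
Medicare: $5,172.85 × 0.025 = $129.32
Roth 401(k) contribution: $5,172.85 × 0.0275 = $142.25
Total deductions = $15.52 + $129.32 + $142.25 = $287.09
Net pay = $5,172.85 − $287.09 = $4,885.76

$4,885.76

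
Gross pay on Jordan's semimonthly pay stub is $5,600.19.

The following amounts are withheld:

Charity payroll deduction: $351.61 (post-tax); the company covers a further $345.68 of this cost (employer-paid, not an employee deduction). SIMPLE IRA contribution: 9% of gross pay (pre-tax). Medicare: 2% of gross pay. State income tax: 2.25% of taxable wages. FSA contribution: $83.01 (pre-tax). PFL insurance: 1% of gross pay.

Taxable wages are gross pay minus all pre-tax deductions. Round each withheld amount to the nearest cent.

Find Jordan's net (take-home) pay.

$4,380.75

SIMPLE IRA contribution: $5,600.19 × 0.09 = $504.02
FSA contribution: $83.01
Pre-tax total = $504.02 + $83.01 = $587.03
Taxable wages = $5,600.19 − $587.03 = $5,013.16
State income tax: $5,013.16 × 0.0225 = $112.80
Medicare: $5,600.19 × 0.02 = $112.00
PFL insurance: $5,600.19 × 0.01 = $56.00
Charity payroll deduction: $351.61
(Employer's $345.68 toward charity payroll deduction is not withheld from the employee.)
Total deductions = $504.02 + $83.01 + $112.80 + $112.00 + $56.00 + $351.61 = $1,219.44
Net pay = $5,600.19 − $1,219.44 = $4,380.75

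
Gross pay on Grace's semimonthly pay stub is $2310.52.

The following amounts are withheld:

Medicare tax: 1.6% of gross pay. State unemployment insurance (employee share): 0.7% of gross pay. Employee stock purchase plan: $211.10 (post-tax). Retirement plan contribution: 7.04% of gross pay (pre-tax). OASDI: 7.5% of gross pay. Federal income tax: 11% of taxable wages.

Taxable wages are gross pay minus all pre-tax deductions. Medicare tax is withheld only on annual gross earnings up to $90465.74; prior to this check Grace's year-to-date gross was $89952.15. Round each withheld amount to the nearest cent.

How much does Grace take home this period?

$1502.82

Retirement plan contribution: $2310.52 × 0.0704 = $162.66
Taxable wages = $2310.52 − $162.66 = $2147.86
Federal income tax: $2147.86 × 0.11 = $236.26
Medicare tax: only $90465.74 − $89952.15 = $513.59 of this check is subject → $513.59 × 0.016 = $8.22
State unemployment insurance (employee share): $2310.52 × 0.007 = $16.17
OASDI: $2310.52 × 0.075 = $173.29
Employee stock purchase plan: $211.10
Total deductions = $162.66 + $236.26 + $8.22 + $16.17 + $173.29 + $211.10 = $807.70
Net pay = $2310.52 − $807.70 = $1502.82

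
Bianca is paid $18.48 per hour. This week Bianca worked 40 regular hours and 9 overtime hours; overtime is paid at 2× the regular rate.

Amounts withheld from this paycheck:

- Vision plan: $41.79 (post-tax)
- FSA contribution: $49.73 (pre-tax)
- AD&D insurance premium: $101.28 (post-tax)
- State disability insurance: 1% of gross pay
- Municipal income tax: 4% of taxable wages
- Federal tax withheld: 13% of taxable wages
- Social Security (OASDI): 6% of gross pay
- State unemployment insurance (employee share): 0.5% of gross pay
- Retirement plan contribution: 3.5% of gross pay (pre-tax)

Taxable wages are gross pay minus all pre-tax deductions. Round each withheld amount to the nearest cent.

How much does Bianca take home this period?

Regular pay: 40 × $18.48 = $739.20
Overtime pay: 9 × $18.48 × 2 = $332.64
Gross pay = $739.20 + $332.64 = $1,071.84
FSA contribution: $49.73
Retirement plan contribution: $1,071.84 × 0.035 = $37.51
Pre-tax total = $49.73 + $37.51 = $87.24
Taxable wages = $1,071.84 − $87.24 = $984.60
Municipal income tax: $984.60 × 0.04 = $39.38
Federal tax withheld: $984.60 × 0.13 = $128.00
State disability insurance: $1,071.84 × 0.01 = $10.72
State unemployment insurance (employee share): $1,071.84 × 0.005 = $5.36
Social Security (OASDI): $1,071.84 × 0.06 = $64.31
AD&D insurance premium: $101.28
Vision plan: $41.79
Total deductions = $49.73 + $37.51 + $39.38 + $128.00 + $10.72 + $5.36 + $64.31 + $101.28 + $41.79 = $478.08
Net pay = $1,071.84 − $478.08 = $593.76

$593.76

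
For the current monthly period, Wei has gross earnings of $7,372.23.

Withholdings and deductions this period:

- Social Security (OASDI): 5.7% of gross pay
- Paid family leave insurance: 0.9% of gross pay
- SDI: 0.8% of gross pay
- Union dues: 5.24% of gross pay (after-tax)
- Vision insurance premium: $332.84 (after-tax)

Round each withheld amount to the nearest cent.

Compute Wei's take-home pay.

$6,107.54

Social Security (OASDI): $7,372.23 × 0.057 = $420.22
Paid family leave insurance: $7,372.23 × 0.009 = $66.35
SDI: $7,372.23 × 0.008 = $58.98
Union dues: $7,372.23 × 0.0524 = $386.30
Vision insurance premium: $332.84
Total deductions = $420.22 + $66.35 + $58.98 + $386.30 + $332.84 = $1,264.69
Net pay = $7,372.23 − $1,264.69 = $6,107.54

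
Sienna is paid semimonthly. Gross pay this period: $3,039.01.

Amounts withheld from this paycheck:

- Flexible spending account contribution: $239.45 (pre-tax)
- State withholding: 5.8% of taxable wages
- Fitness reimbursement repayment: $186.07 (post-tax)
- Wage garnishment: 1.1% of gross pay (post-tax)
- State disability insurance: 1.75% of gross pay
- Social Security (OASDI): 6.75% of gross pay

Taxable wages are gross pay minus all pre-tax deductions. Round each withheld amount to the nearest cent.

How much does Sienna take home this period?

Flexible spending account contribution: $239.45
Taxable wages = $3,039.01 − $239.45 = $2,799.56
State withholding: $2,799.56 × 0.058 = $162.37
State disability insurance: $3,039.01 × 0.0175 = $53.18
Social Security (OASDI): $3,039.01 × 0.0675 = $205.13
Wage garnishment: $3,039.01 × 0.011 = $33.43
Fitness reimbursement repayment: $186.07
Total deductions = $239.45 + $162.37 + $53.18 + $205.13 + $33.43 + $186.07 = $879.63
Net pay = $3,039.01 − $879.63 = $2,159.38

$2,159.38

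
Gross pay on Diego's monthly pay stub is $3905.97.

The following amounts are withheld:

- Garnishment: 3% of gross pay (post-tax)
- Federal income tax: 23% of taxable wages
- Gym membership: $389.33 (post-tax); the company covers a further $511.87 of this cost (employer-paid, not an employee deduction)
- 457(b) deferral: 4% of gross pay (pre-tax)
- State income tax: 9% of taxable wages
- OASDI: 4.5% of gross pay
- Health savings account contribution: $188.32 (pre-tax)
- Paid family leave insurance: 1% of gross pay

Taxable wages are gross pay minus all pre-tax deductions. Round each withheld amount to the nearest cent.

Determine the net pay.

$1700.42

457(b) deferral: $3905.97 × 0.04 = $156.24
Health savings account contribution: $188.32
Pre-tax total = $156.24 + $188.32 = $344.56
Taxable wages = $3905.97 − $344.56 = $3561.41
Federal income tax: $3561.41 × 0.23 = $819.12
State income tax: $3561.41 × 0.09 = $320.53
OASDI: $3905.97 × 0.045 = $175.77
Paid family leave insurance: $3905.97 × 0.01 = $39.06
Garnishment: $3905.97 × 0.03 = $117.18
Gym membership: $389.33
(Employer's $511.87 toward gym membership is not withheld from the employee.)
Total deductions = $156.24 + $188.32 + $819.12 + $320.53 + $175.77 + $39.06 + $117.18 + $389.33 = $2205.55
Net pay = $3905.97 − $2205.55 = $1700.42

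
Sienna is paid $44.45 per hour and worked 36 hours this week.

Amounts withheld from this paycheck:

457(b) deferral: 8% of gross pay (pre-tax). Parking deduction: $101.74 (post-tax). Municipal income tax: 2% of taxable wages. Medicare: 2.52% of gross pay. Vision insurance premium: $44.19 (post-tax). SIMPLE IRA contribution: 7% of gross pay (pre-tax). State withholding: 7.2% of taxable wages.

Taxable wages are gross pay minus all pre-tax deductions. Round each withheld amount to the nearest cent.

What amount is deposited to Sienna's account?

Gross pay: 36 × $44.45 = $1,600.20
SIMPLE IRA contribution: $1,600.20 × 0.07 = $112.01
457(b) deferral: $1,600.20 × 0.08 = $128.02
Pre-tax total = $112.01 + $128.02 = $240.03
Taxable wages = $1,600.20 − $240.03 = $1,360.17
Municipal income tax: $1,360.17 × 0.02 = $27.20
State withholding: $1,360.17 × 0.072 = $97.93
Medicare: $1,600.20 × 0.0252 = $40.33
Vision insurance premium: $44.19
Parking deduction: $101.74
Total deductions = $112.01 + $128.02 + $27.20 + $97.93 + $40.33 + $44.19 + $101.74 = $551.42
Net pay = $1,600.20 − $551.42 = $1,048.78

$1,048.78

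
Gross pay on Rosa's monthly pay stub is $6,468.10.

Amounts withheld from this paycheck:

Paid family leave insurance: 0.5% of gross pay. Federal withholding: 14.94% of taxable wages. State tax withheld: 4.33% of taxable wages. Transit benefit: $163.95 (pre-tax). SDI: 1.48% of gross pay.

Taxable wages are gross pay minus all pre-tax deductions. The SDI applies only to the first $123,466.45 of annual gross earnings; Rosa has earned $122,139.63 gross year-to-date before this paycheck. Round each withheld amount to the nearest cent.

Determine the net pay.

$5,037.36

Transit benefit: $163.95
Taxable wages = $6,468.10 − $163.95 = $6,304.15
State tax withheld: $6,304.15 × 0.0433 = $272.97
Federal withholding: $6,304.15 × 0.1494 = $941.84
SDI: only $123,466.45 − $122,139.63 = $1,326.82 of this check is subject → $1,326.82 × 0.0148 = $19.64
Paid family leave insurance: $6,468.10 × 0.005 = $32.34
Total deductions = $163.95 + $272.97 + $941.84 + $19.64 + $32.34 = $1,430.74
Net pay = $6,468.10 − $1,430.74 = $5,037.36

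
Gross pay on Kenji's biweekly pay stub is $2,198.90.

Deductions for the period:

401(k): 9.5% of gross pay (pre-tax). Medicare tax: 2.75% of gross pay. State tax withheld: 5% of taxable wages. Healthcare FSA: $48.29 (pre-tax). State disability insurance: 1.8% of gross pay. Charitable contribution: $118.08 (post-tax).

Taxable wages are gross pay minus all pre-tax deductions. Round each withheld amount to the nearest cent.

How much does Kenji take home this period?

401(k): $2,198.90 × 0.095 = $208.90
Healthcare FSA: $48.29
Pre-tax total = $208.90 + $48.29 = $257.19
Taxable wages = $2,198.90 − $257.19 = $1,941.71
State tax withheld: $1,941.71 × 0.05 = $97.09
State disability insurance: $2,198.90 × 0.018 = $39.58
Medicare tax: $2,198.90 × 0.0275 = $60.47
Charitable contribution: $118.08
Total deductions = $208.90 + $48.29 + $97.09 + $39.58 + $60.47 + $118.08 = $572.41
Net pay = $2,198.90 − $572.41 = $1,626.49

$1,626.49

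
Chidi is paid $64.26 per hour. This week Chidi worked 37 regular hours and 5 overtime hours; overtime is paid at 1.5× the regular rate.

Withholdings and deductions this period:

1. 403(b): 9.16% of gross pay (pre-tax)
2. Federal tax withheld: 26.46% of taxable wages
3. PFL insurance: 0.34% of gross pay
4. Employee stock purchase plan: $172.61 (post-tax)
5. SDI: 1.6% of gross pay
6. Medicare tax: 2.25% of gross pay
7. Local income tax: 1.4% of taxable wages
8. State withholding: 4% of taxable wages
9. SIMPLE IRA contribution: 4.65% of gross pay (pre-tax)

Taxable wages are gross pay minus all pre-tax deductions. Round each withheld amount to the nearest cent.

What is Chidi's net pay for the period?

$1,386.99

Regular pay: 37 × $64.26 = $2,377.62
Overtime pay: 5 × $64.26 × 1.5 = $481.95
Gross pay = $2,377.62 + $481.95 = $2,859.57
403(b): $2,859.57 × 0.0916 = $261.94
SIMPLE IRA contribution: $2,859.57 × 0.0465 = $132.97
Pre-tax total = $261.94 + $132.97 = $394.91
Taxable wages = $2,859.57 − $394.91 = $2,464.66
State withholding: $2,464.66 × 0.04 = $98.59
Local income tax: $2,464.66 × 0.014 = $34.51
Federal tax withheld: $2,464.66 × 0.2646 = $652.15
SDI: $2,859.57 × 0.016 = $45.75
PFL insurance: $2,859.57 × 0.0034 = $9.72
Medicare tax: $2,859.57 × 0.0225 = $64.34
Employee stock purchase plan: $172.61
Total deductions = $261.94 + $132.97 + $98.59 + $34.51 + $652.15 + $45.75 + $9.72 + $64.34 + $172.61 = $1,472.58
Net pay = $2,859.57 − $1,472.58 = $1,386.99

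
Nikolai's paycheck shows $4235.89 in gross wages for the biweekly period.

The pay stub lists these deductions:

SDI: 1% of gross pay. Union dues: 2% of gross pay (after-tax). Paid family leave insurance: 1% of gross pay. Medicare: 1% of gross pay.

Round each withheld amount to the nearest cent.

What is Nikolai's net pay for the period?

$4024.09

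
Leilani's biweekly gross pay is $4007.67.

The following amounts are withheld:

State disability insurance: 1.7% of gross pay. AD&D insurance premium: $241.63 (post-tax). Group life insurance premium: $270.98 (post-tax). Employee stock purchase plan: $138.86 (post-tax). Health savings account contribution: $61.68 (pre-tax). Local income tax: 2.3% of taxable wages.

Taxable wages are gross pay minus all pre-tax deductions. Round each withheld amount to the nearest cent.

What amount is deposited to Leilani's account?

$3135.63

Health savings account contribution: $61.68
Taxable wages = $4007.67 − $61.68 = $3945.99
Local income tax: $3945.99 × 0.023 = $90.76
State disability insurance: $4007.67 × 0.017 = $68.13
Employee stock purchase plan: $138.86
Group life insurance premium: $270.98
AD&D insurance premium: $241.63
Total deductions = $61.68 + $90.76 + $68.13 + $138.86 + $270.98 + $241.63 = $872.04
Net pay = $4007.67 − $872.04 = $3135.63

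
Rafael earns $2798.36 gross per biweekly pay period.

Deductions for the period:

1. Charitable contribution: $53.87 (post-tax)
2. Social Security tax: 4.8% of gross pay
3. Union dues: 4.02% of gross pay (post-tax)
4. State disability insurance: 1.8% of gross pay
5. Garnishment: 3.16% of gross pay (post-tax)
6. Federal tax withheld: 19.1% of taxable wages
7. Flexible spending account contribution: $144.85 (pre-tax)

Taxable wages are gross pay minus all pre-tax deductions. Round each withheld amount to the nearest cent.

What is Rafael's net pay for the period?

Flexible spending account contribution: $144.85
Taxable wages = $2798.36 − $144.85 = $2653.51
Federal tax withheld: $2653.51 × 0.191 = $506.82
State disability insurance: $2798.36 × 0.018 = $50.37
Social Security tax: $2798.36 × 0.048 = $134.32
Garnishment: $2798.36 × 0.0316 = $88.43
Charitable contribution: $53.87
Union dues: $2798.36 × 0.0402 = $112.49
Total deductions = $144.85 + $506.82 + $50.37 + $134.32 + $88.43 + $53.87 + $112.49 = $1091.15
Net pay = $2798.36 − $1091.15 = $1707.21

$1707.21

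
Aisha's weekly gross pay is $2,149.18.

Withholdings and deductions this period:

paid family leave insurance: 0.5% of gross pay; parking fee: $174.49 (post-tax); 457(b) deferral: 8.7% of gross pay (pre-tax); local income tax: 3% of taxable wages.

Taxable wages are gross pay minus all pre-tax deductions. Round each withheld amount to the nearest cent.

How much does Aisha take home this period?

$1,718.09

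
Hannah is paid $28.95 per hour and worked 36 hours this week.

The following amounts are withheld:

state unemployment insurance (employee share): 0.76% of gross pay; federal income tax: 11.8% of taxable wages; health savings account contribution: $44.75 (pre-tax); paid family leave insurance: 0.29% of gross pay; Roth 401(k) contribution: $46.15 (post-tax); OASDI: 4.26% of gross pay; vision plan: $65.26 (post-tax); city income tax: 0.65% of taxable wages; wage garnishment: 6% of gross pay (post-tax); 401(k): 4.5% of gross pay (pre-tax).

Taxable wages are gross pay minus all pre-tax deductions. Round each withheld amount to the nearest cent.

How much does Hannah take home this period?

Gross pay: 36 × $28.95 = $1042.20
401(k): $1042.20 × 0.045 = $46.90
Health savings account contribution: $44.75
Pre-tax total = $46.90 + $44.75 = $91.65
Taxable wages = $1042.20 − $91.65 = $950.55
City income tax: $950.55 × 0.0065 = $6.18
Federal income tax: $950.55 × 0.118 = $112.16
OASDI: $1042.20 × 0.0426 = $44.40
State unemployment insurance (employee share): $1042.20 × 0.0076 = $7.92
Paid family leave insurance: $1042.20 × 0.0029 = $3.02
Vision plan: $65.26
Roth 401(k) contribution: $46.15
Wage garnishment: $1042.20 × 0.06 = $62.53
Total deductions = $46.90 + $44.75 + $6.18 + $112.16 + $44.40 + $7.92 + $3.02 + $65.26 + $46.15 + $62.53 = $439.27
Net pay = $1042.20 − $439.27 = $602.93

$602.93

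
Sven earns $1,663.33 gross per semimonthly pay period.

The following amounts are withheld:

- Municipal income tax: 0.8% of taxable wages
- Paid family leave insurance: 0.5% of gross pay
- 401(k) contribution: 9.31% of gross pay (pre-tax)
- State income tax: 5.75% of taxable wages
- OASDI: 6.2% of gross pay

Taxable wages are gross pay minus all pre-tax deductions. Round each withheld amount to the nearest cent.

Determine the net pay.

401(k) contribution: $1,663.33 × 0.0931 = $154.86
Taxable wages = $1,663.33 − $154.86 = $1,508.47
Municipal income tax: $1,508.47 × 0.008 = $12.07
State income tax: $1,508.47 × 0.0575 = $86.74
Paid family leave insurance: $1,663.33 × 0.005 = $8.32
OASDI: $1,663.33 × 0.062 = $103.13
Total deductions = $154.86 + $12.07 + $86.74 + $8.32 + $103.13 = $365.12
Net pay = $1,663.33 − $365.12 = $1,298.21

$1,298.21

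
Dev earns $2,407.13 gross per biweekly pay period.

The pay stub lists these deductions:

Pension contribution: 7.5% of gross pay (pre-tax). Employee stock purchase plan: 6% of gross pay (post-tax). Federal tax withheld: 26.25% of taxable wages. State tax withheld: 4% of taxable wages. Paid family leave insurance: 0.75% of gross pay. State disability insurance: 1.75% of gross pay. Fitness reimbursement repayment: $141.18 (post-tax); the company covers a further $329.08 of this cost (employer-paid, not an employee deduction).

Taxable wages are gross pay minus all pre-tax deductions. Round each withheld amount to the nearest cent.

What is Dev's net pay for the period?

$1,207.28

Pension contribution: $2,407.13 × 0.075 = $180.53
Taxable wages = $2,407.13 − $180.53 = $2,226.60
State tax withheld: $2,226.60 × 0.04 = $89.06
Federal tax withheld: $2,226.60 × 0.2625 = $584.48
State disability insurance: $2,407.13 × 0.0175 = $42.12
Paid family leave insurance: $2,407.13 × 0.0075 = $18.05
Fitness reimbursement repayment: $141.18
Employee stock purchase plan: $2,407.13 × 0.06 = $144.43
(Employer's $329.08 toward fitness reimbursement repayment is not withheld from the employee.)
Total deductions = $180.53 + $89.06 + $584.48 + $42.12 + $18.05 + $141.18 + $144.43 = $1,199.85
Net pay = $2,407.13 − $1,199.85 = $1,207.28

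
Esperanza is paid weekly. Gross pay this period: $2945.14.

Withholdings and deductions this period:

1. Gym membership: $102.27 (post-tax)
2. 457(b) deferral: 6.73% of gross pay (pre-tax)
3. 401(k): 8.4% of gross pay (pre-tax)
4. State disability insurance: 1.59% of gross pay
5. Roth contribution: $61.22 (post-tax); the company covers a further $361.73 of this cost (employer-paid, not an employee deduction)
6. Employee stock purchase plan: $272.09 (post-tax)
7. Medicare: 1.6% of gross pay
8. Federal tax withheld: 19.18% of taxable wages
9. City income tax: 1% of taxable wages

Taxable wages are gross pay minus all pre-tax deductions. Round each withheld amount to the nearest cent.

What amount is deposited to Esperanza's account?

457(b) deferral: $2945.14 × 0.0673 = $198.21
401(k): $2945.14 × 0.084 = $247.39
Pre-tax total = $198.21 + $247.39 = $445.60
Taxable wages = $2945.14 − $445.60 = $2499.54
City income tax: $2499.54 × 0.01 = $25.00
Federal tax withheld: $2499.54 × 0.1918 = $479.41
State disability insurance: $2945.14 × 0.0159 = $46.83
Medicare: $2945.14 × 0.016 = $47.12
Employee stock purchase plan: $272.09
Gym membership: $102.27
Roth contribution: $61.22
(Employer's $361.73 toward Roth contribution is not withheld from the employee.)
Total deductions = $198.21 + $247.39 + $25.00 + $479.41 + $46.83 + $47.12 + $272.09 + $102.27 + $61.22 = $1479.54
Net pay = $2945.14 − $1479.54 = $1465.60

$1465.60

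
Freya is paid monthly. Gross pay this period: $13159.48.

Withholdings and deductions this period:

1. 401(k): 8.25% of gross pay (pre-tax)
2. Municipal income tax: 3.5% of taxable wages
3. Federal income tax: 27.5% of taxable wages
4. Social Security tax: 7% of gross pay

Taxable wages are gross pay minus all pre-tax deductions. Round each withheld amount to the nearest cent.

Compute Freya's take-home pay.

$7409.78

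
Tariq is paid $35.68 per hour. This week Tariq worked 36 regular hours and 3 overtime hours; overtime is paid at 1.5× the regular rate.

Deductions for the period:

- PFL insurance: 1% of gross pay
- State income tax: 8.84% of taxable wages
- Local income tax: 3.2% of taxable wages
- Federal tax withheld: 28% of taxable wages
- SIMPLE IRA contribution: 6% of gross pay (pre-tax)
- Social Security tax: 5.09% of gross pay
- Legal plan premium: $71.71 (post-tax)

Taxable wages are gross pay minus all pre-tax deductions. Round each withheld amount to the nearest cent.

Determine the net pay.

$654.74

Regular pay: 36 × $35.68 = $1,284.48
Overtime pay: 3 × $35.68 × 1.5 = $160.56
Gross pay = $1,284.48 + $160.56 = $1,445.04
SIMPLE IRA contribution: $1,445.04 × 0.06 = $86.70
Taxable wages = $1,445.04 − $86.70 = $1,358.34
Local income tax: $1,358.34 × 0.032 = $43.47
Federal tax withheld: $1,358.34 × 0.28 = $380.34
State income tax: $1,358.34 × 0.0884 = $120.08
Social Security tax: $1,445.04 × 0.0509 = $73.55
PFL insurance: $1,445.04 × 0.01 = $14.45
Legal plan premium: $71.71
Total deductions = $86.70 + $43.47 + $380.34 + $120.08 + $73.55 + $14.45 + $71.71 = $790.30
Net pay = $1,445.04 − $790.30 = $654.74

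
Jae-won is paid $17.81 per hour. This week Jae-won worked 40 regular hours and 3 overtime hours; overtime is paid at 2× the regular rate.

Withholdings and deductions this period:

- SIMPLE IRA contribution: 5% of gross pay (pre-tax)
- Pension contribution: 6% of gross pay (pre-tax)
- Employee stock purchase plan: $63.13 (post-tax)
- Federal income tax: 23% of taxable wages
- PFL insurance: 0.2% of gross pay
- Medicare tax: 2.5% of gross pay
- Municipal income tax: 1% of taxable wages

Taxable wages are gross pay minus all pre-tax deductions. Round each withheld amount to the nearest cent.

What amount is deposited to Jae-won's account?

Regular pay: 40 × $17.81 = $712.40
Overtime pay: 3 × $17.81 × 2 = $106.86
Gross pay = $712.40 + $106.86 = $819.26
SIMPLE IRA contribution: $819.26 × 0.05 = $40.96
Pension contribution: $819.26 × 0.06 = $49.16
Pre-tax total = $40.96 + $49.16 = $90.12
Taxable wages = $819.26 − $90.12 = $729.14
Municipal income tax: $729.14 × 0.01 = $7.29
Federal income tax: $729.14 × 0.23 = $167.70
Medicare tax: $819.26 × 0.025 = $20.48
PFL insurance: $819.26 × 0.002 = $1.64
Employee stock purchase plan: $63.13
Total deductions = $40.96 + $49.16 + $7.29 + $167.70 + $20.48 + $1.64 + $63.13 = $350.36
Net pay = $819.26 − $350.36 = $468.90

$468.90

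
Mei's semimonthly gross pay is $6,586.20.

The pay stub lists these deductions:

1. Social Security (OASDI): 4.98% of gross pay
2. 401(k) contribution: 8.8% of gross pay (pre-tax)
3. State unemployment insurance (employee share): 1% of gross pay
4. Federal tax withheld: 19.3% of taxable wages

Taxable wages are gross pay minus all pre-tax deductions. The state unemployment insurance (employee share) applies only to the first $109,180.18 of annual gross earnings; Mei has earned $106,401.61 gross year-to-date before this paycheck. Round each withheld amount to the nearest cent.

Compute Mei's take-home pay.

$4,491.55

401(k) contribution: $6,586.20 × 0.088 = $579.59
Taxable wages = $6,586.20 − $579.59 = $6,006.61
Federal tax withheld: $6,006.61 × 0.193 = $1,159.28
State unemployment insurance (employee share): only $109,180.18 − $106,401.61 = $2,778.57 of this check is subject → $2,778.57 × 0.01 = $27.79
Social Security (OASDI): $6,586.20 × 0.0498 = $327.99
Total deductions = $579.59 + $1,159.28 + $27.79 + $327.99 = $2,094.65
Net pay = $6,586.20 − $2,094.65 = $4,491.55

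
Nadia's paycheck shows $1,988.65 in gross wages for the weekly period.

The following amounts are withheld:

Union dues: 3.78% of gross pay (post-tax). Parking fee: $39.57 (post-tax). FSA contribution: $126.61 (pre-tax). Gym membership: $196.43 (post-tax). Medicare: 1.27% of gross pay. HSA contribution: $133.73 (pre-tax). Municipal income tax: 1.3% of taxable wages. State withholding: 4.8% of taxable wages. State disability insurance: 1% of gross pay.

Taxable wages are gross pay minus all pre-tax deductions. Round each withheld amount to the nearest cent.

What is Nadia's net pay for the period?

FSA contribution: $126.61
HSA contribution: $133.73
Pre-tax total = $126.61 + $133.73 = $260.34
Taxable wages = $1,988.65 − $260.34 = $1,728.31
State withholding: $1,728.31 × 0.048 = $82.96
Municipal income tax: $1,728.31 × 0.013 = $22.47
Medicare: $1,988.65 × 0.0127 = $25.26
State disability insurance: $1,988.65 × 0.01 = $19.89
Gym membership: $196.43
Parking fee: $39.57
Union dues: $1,988.65 × 0.0378 = $75.17
Total deductions = $126.61 + $133.73 + $82.96 + $22.47 + $25.26 + $19.89 + $196.43 + $39.57 + $75.17 = $722.09
Net pay = $1,988.65 − $722.09 = $1,266.56

$1,266.56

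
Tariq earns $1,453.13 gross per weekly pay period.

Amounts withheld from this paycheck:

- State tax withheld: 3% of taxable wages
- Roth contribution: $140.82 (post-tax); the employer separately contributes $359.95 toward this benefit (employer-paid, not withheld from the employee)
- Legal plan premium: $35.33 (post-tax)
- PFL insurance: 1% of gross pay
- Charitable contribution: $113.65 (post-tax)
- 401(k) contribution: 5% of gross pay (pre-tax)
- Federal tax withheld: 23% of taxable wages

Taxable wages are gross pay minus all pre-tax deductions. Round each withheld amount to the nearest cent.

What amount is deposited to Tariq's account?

$717.22

401(k) contribution: $1,453.13 × 0.05 = $72.66
Taxable wages = $1,453.13 − $72.66 = $1,380.47
Federal tax withheld: $1,380.47 × 0.23 = $317.51
State tax withheld: $1,380.47 × 0.03 = $41.41
PFL insurance: $1,453.13 × 0.01 = $14.53
Roth contribution: $140.82
Legal plan premium: $35.33
Charitable contribution: $113.65
(Employer's $359.95 toward Roth contribution is not withheld from the employee.)
Total deductions = $72.66 + $317.51 + $41.41 + $14.53 + $140.82 + $35.33 + $113.65 = $735.91
Net pay = $1,453.13 − $735.91 = $717.22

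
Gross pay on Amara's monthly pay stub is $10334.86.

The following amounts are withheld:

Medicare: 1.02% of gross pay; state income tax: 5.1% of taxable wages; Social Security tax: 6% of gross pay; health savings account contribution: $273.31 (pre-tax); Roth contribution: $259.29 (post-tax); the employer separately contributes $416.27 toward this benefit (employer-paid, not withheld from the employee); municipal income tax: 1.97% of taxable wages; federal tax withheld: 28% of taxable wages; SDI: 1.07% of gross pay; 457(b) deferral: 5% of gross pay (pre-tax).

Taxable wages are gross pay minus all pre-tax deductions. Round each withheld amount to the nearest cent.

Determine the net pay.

$5102.06

457(b) deferral: $10334.86 × 0.05 = $516.74
Health savings account contribution: $273.31
Pre-tax total = $516.74 + $273.31 = $790.05
Taxable wages = $10334.86 − $790.05 = $9544.81
State income tax: $9544.81 × 0.051 = $486.79
Municipal income tax: $9544.81 × 0.0197 = $188.03
Federal tax withheld: $9544.81 × 0.28 = $2672.55
Medicare: $10334.86 × 0.0102 = $105.42
SDI: $10334.86 × 0.0107 = $110.58
Social Security tax: $10334.86 × 0.06 = $620.09
Roth contribution: $259.29
(Employer's $416.27 toward Roth contribution is not withheld from the employee.)
Total deductions = $516.74 + $273.31 + $486.79 + $188.03 + $2672.55 + $105.42 + $110.58 + $620.09 + $259.29 = $5232.80
Net pay = $10334.86 − $5232.80 = $5102.06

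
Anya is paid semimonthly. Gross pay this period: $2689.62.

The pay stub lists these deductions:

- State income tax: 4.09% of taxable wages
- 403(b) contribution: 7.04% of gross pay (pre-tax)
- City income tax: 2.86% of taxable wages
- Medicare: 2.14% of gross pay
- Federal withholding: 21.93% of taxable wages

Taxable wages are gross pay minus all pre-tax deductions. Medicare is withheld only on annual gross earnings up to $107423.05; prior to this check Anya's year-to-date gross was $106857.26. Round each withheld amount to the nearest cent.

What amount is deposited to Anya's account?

$1766.08

403(b) contribution: $2689.62 × 0.0704 = $189.35
Taxable wages = $2689.62 − $189.35 = $2500.27
Federal withholding: $2500.27 × 0.2193 = $548.31
State income tax: $2500.27 × 0.0409 = $102.26
City income tax: $2500.27 × 0.0286 = $71.51
Medicare: only $107423.05 − $106857.26 = $565.79 of this check is subject → $565.79 × 0.0214 = $12.11
Total deductions = $189.35 + $548.31 + $102.26 + $71.51 + $12.11 = $923.54
Net pay = $2689.62 − $923.54 = $1766.08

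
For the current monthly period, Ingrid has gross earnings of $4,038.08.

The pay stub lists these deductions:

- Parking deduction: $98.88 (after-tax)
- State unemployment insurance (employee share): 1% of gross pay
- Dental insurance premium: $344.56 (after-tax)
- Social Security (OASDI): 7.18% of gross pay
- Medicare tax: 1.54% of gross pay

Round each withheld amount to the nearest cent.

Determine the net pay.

$3,202.14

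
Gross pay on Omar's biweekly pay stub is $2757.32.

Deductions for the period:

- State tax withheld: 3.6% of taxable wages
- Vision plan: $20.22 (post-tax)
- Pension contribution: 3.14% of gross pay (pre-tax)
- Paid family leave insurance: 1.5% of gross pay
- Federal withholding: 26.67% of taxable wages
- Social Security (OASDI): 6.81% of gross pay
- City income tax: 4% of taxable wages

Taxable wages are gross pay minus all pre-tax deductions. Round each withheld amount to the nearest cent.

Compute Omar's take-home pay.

Pension contribution: $2757.32 × 0.0314 = $86.58
Taxable wages = $2757.32 − $86.58 = $2670.74
City income tax: $2670.74 × 0.04 = $106.83
Federal withholding: $2670.74 × 0.2667 = $712.29
State tax withheld: $2670.74 × 0.036 = $96.15
Paid family leave insurance: $2757.32 × 0.015 = $41.36
Social Security (OASDI): $2757.32 × 0.0681 = $187.77
Vision plan: $20.22
Total deductions = $86.58 + $106.83 + $712.29 + $96.15 + $41.36 + $187.77 + $20.22 = $1251.20
Net pay = $2757.32 − $1251.20 = $1506.12

$1506.12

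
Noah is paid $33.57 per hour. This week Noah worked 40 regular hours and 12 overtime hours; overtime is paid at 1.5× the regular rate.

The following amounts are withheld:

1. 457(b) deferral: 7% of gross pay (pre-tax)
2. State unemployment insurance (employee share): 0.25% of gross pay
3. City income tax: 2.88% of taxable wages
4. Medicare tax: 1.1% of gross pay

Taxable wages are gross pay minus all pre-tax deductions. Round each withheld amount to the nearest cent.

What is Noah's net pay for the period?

$1,732.33

Regular pay: 40 × $33.57 = $1,342.80
Overtime pay: 12 × $33.57 × 1.5 = $604.26
Gross pay = $1,342.80 + $604.26 = $1,947.06
457(b) deferral: $1,947.06 × 0.07 = $136.29
Taxable wages = $1,947.06 − $136.29 = $1,810.77
City income tax: $1,810.77 × 0.0288 = $52.15
State unemployment insurance (employee share): $1,947.06 × 0.0025 = $4.87
Medicare tax: $1,947.06 × 0.011 = $21.42
Total deductions = $136.29 + $52.15 + $4.87 + $21.42 = $214.73
Net pay = $1,947.06 − $214.73 = $1,732.33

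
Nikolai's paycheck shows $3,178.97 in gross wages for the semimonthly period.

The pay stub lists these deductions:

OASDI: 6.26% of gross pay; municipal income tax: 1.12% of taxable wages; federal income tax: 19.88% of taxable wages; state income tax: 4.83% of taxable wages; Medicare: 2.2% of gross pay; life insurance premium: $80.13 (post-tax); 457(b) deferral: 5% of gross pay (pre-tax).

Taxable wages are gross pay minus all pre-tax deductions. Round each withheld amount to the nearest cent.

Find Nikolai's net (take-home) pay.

$1,890.88

457(b) deferral: $3,178.97 × 0.05 = $158.95
Taxable wages = $3,178.97 − $158.95 = $3,020.02
Federal income tax: $3,020.02 × 0.1988 = $600.38
Municipal income tax: $3,020.02 × 0.0112 = $33.82
State income tax: $3,020.02 × 0.0483 = $145.87
Medicare: $3,178.97 × 0.022 = $69.94
OASDI: $3,178.97 × 0.0626 = $199.00
Life insurance premium: $80.13
Total deductions = $158.95 + $600.38 + $33.82 + $145.87 + $69.94 + $199.00 + $80.13 = $1,288.09
Net pay = $3,178.97 − $1,288.09 = $1,890.88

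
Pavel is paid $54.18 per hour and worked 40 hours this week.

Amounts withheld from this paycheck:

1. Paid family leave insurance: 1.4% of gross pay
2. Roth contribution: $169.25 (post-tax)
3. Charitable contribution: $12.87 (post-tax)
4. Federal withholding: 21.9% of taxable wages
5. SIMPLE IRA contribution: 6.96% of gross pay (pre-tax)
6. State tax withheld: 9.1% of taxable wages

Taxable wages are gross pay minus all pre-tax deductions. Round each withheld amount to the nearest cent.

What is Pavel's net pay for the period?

Gross pay: 40 × $54.18 = $2167.20
SIMPLE IRA contribution: $2167.20 × 0.0696 = $150.84
Taxable wages = $2167.20 − $150.84 = $2016.36
Federal withholding: $2016.36 × 0.219 = $441.58
State tax withheld: $2016.36 × 0.091 = $183.49
Paid family leave insurance: $2167.20 × 0.014 = $30.34
Roth contribution: $169.25
Charitable contribution: $12.87
Total deductions = $150.84 + $441.58 + $183.49 + $30.34 + $169.25 + $12.87 = $988.37
Net pay = $2167.20 − $988.37 = $1178.83

$1178.83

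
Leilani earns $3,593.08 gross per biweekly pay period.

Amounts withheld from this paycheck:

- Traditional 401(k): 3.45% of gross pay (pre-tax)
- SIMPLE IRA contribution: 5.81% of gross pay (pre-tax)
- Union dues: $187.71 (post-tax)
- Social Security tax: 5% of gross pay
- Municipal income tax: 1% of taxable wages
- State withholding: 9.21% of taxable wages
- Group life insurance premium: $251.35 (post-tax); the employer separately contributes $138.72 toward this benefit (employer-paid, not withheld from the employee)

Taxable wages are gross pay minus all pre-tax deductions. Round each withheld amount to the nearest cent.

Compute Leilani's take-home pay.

$2,308.77

Traditional 401(k): $3,593.08 × 0.0345 = $123.96
SIMPLE IRA contribution: $3,593.08 × 0.0581 = $208.76
Pre-tax total = $123.96 + $208.76 = $332.72
Taxable wages = $3,593.08 − $332.72 = $3,260.36
Municipal income tax: $3,260.36 × 0.01 = $32.60
State withholding: $3,260.36 × 0.0921 = $300.28
Social Security tax: $3,593.08 × 0.05 = $179.65
Union dues: $187.71
Group life insurance premium: $251.35
(Employer's $138.72 toward group life insurance premium is not withheld from the employee.)
Total deductions = $123.96 + $208.76 + $32.60 + $300.28 + $179.65 + $187.71 + $251.35 = $1,284.31
Net pay = $3,593.08 − $1,284.31 = $2,308.77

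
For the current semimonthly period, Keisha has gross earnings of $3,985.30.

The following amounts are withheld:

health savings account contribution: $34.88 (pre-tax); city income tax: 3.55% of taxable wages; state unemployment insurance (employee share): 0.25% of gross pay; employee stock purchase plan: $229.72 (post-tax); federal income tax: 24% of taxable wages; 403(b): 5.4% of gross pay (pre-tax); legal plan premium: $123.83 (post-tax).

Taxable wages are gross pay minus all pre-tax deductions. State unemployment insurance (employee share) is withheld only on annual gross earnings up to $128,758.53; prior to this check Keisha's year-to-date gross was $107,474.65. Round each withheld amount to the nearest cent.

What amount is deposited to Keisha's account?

Health savings account contribution: $34.88
403(b): $3,985.30 × 0.054 = $215.21
Pre-tax total = $34.88 + $215.21 = $250.09
Taxable wages = $3,985.30 − $250.09 = $3,735.21
Federal income tax: $3,735.21 × 0.24 = $896.45
City income tax: $3,735.21 × 0.0355 = $132.60
State unemployment insurance (employee share): cap not yet reached, full $3,985.30 is subject → $3,985.30 × 0.0025 = $9.96
Legal plan premium: $123.83
Employee stock purchase plan: $229.72
Total deductions = $34.88 + $215.21 + $896.45 + $132.60 + $9.96 + $123.83 + $229.72 = $1,642.65
Net pay = $3,985.30 − $1,642.65 = $2,342.65

$2,342.65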